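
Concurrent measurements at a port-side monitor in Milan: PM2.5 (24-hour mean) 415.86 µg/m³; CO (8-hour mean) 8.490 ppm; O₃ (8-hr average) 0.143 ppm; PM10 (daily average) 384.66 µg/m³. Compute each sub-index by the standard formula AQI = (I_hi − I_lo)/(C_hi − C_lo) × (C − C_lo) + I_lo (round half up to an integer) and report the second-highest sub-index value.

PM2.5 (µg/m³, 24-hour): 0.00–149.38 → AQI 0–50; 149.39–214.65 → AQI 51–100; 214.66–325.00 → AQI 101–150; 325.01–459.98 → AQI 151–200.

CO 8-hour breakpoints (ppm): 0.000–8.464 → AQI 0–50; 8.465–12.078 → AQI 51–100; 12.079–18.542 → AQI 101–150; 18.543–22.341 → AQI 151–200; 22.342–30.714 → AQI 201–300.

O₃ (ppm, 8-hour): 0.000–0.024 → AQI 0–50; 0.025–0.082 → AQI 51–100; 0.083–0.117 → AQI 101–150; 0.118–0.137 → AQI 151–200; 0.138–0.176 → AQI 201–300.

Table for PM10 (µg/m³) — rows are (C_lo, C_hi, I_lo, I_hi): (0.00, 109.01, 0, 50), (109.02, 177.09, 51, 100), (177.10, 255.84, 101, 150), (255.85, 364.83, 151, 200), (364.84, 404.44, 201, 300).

214

PM2.5: 415.86 lies in 325.01–459.98, so I_lo=151, I_hi=200, C_lo=325.01, C_hi=459.98.
(200−151)/(459.98−325.01) × (415.86−325.01) + 151 = 49/134.97 × 90.85 + 151 ≈ 183.98 → 184.
CO 8.490: bracket 8.465–12.078 → index 51–100; slope 49/3.613, offset 0.025.
AQI = 51 + 49/3.613·0.025 ≈ 51.34 ⇒ 51.
O₃: 0.143 lies in 0.138–0.176, so I_lo=201, I_hi=300, C_lo=0.138, C_hi=0.176.
(300−201)/(0.176−0.138) × (0.143−0.138) + 201 = 99/0.038 × 0.005 + 201 ≈ 214.03 → 214.
PM10: row 364.84–404.44 (AQI 201–300). (300−201)·(384.66−364.84)/(404.44−364.84) + 201 = 99·19.82/39.60 + 201 ≈ 250.55 → 251.
Sub-indices: PM2.5→184, CO→51, O₃→214, PM10→251. Ranked high→low: 251, 214, 184, 51. Second-highest sub-index = 214.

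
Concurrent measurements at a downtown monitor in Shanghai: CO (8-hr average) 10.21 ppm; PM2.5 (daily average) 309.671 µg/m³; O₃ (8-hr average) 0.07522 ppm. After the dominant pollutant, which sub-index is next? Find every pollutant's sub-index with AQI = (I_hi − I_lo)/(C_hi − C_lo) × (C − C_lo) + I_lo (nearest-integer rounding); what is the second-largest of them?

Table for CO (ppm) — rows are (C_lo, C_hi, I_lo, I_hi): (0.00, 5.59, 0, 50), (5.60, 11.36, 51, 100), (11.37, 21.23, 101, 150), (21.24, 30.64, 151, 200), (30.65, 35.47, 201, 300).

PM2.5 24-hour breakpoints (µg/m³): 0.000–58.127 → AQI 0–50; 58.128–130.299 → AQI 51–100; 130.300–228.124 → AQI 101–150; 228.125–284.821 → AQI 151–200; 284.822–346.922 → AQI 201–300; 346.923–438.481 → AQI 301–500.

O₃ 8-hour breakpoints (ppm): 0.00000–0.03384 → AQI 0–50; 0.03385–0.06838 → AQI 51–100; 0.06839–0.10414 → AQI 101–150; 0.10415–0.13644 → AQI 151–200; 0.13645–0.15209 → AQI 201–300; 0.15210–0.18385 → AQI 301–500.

CO 10.21: bracket 5.60–11.36 → index 51–100; slope 49/5.76, offset 4.61.
AQI = 51 + 49/5.76·4.61 ≈ 90.22 ⇒ 90.
PM2.5: 309.671 ∈ [284.822, 346.922] ↔ index [201, 300].
201 + (309.671−284.822)·(300−201)/(346.922−284.822) = 201 + 24.849·99/62.100 ≈ 240.61, so AQI = 241.
O₃: 0.07522 ∈ [0.06839, 0.10414] ↔ index [101, 150].
101 + (0.07522−0.06839)·(150−101)/(0.10414−0.06839) = 101 + 0.00683·49/0.03575 ≈ 110.36, so AQI = 110.
Sub-indices: CO→90, PM2.5→241, O₃→110. Ranked high→low: 241, 110, 90. Second-highest sub-index = 110.

110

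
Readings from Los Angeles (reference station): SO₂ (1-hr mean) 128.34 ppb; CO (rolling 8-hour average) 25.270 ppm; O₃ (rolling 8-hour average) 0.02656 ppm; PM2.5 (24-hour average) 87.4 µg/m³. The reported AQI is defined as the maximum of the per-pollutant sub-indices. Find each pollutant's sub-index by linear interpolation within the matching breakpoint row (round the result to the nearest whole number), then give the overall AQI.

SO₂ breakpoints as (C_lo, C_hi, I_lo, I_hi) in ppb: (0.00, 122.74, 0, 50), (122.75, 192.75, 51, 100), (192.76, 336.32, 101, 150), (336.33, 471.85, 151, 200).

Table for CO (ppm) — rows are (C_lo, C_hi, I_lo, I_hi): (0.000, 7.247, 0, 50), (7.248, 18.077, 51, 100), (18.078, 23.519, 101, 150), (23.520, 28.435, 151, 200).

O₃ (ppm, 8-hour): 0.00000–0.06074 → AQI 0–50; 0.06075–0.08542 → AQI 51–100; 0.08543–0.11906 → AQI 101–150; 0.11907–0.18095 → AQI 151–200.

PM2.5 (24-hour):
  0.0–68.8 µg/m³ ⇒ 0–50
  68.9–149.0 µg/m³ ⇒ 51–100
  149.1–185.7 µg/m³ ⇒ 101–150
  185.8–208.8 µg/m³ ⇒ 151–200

SO₂: 128.34 lies in 122.75–192.75, so I_lo=51, I_hi=100, C_lo=122.75, C_hi=192.75.
(100−51)/(192.75−122.75) × (128.34−122.75) + 51 = 49/70.00 × 5.59 + 51 ≈ 54.91 → 55.
CO: row 23.520–28.435 (AQI 151–200). (200−151)·(25.270−23.520)/(28.435−23.520) + 151 = 49·1.750/4.915 + 151 ≈ 168.45 → 168.
O₃: 0.02656 lies in 0.00000–0.06074, so I_lo=0, I_hi=50, C_lo=0.00000, C_hi=0.06074.
(50−0)/(0.06074−0.00000) × (0.02656−0.00000) + 0 = 50/0.06074 × 0.02656 + 0 ≈ 21.86 → 22.
PM2.5 87.4: bracket 68.9–149.0 → index 51–100; slope 49/80.1, offset 18.5.
AQI = 51 + 49/80.1·18.5 ≈ 62.32 ⇒ 62.
Sub-indices: SO₂→55, CO→168, O₃→22, PM2.5→62. Overall AQI = max = 168; dominant pollutant is CO.

168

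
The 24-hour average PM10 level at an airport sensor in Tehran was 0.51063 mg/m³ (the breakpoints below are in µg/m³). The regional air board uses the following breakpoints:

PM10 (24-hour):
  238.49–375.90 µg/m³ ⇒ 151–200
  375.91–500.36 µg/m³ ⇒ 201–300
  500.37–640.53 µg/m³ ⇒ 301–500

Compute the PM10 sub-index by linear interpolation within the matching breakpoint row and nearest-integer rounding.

Convert: 0.51063 mg/m³ = 510.63 µg/m³.
PM10: 510.63 lies in 500.37–640.53, so I_lo=301, I_hi=500, C_lo=500.37, C_hi=640.53.
(500−301)/(640.53−500.37) × (510.63−500.37) + 301 = 199/140.16 × 10.26 + 301 ≈ 315.57 → 316.

316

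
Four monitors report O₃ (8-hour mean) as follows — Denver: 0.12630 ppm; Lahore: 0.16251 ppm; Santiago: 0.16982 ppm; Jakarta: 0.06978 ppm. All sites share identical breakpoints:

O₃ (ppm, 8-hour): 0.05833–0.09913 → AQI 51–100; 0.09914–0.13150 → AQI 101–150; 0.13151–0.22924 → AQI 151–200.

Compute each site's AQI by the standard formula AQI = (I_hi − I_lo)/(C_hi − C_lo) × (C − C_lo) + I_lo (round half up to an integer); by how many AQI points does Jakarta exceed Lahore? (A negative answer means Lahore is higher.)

Denver: row 0.09914–0.13150 (AQI 101–150). (150−101)·(0.12630−0.09914)/(0.13150−0.09914) + 101 = 49·0.02716/0.03236 + 101 ≈ 142.13 → 142.
Lahore: row 0.13151–0.22924 (AQI 151–200). (200−151)·(0.16251−0.13151)/(0.22924−0.13151) + 151 = 49·0.03100/0.09773 + 151 ≈ 166.54 → 167.
Santiago: 0.16982 ∈ [0.13151, 0.22924] ↔ index [151, 200].
151 + (0.16982−0.13151)·(200−151)/(0.22924−0.13151) = 151 + 0.03831·49/0.09773 ≈ 170.21, so AQI = 170.
Jakarta: 0.06978 ∈ [0.05833, 0.09913] ↔ index [51, 100].
51 + (0.06978−0.05833)·(100−51)/(0.09913−0.05833) = 51 + 0.01145·49/0.04080 ≈ 64.75, so AQI = 65.
AQIs: Denver=142, Lahore=167, Santiago=170, Jakarta=65. Jakarta (65) − Lahore (167) = -102.

-102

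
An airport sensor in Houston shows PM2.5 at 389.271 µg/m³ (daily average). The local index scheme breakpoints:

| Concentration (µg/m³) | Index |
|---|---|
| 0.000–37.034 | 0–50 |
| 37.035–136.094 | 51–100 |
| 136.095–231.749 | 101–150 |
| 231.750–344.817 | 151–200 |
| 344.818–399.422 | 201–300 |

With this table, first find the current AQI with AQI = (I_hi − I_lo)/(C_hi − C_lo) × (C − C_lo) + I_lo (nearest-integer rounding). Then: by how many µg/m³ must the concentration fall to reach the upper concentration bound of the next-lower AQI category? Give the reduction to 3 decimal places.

PM2.5: row 344.818–399.422 (AQI 201–300). (300−201)·(389.271−344.818)/(399.422−344.818) + 201 = 99·44.453/54.604 + 201 ≈ 281.60 → 282.
Current AQI 282 is in the Very Unhealthy range (201–300). The next-lower category tops out at AQI 200, whose upper concentration bound is 344.817 µg/m³.
Reduction needed = 389.271 − 344.817 = 44.454 µg/m³.

44.454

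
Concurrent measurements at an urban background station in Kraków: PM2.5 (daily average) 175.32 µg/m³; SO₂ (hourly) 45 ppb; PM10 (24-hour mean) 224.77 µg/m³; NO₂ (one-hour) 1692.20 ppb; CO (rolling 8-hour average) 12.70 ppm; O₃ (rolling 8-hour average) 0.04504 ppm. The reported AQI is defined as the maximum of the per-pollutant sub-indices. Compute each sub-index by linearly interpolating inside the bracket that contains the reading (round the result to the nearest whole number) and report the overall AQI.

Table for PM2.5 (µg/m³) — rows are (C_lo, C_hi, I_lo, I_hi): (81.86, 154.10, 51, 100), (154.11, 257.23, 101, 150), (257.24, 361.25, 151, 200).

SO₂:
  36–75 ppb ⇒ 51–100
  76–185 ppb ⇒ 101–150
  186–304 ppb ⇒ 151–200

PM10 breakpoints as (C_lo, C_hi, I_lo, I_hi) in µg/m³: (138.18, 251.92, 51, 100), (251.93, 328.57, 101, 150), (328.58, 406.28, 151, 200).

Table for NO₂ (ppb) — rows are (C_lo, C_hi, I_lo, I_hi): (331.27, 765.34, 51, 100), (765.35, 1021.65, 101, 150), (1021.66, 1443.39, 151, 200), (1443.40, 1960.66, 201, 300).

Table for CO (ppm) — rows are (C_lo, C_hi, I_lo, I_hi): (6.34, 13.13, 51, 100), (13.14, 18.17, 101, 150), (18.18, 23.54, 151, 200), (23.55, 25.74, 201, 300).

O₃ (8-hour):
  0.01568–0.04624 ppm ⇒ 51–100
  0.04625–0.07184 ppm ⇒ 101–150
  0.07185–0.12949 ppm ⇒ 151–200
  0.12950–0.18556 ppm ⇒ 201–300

249

PM2.5: 175.32 lies in 154.11–257.23, so I_lo=101, I_hi=150, C_lo=154.11, C_hi=257.23.
(150−101)/(257.23−154.11) × (175.32−154.11) + 101 = 49/103.12 × 21.21 + 101 ≈ 111.08 → 111.
SO₂ 45: bracket 36–75 → index 51–100; slope 49/39, offset 9.
AQI = 51 + 49/39·9 ≈ 62.31 ⇒ 62.
PM10: 224.77 ∈ [138.18, 251.92] ↔ index [51, 100].
51 + (224.77−138.18)·(100−51)/(251.92−138.18) = 51 + 86.59·49/113.74 ≈ 88.30, so AQI = 88.
NO₂: 1692.20 ∈ [1443.40, 1960.66] ↔ index [201, 300].
201 + (1692.20−1443.40)·(300−201)/(1960.66−1443.40) = 201 + 248.80·99/517.26 ≈ 248.62, so AQI = 249.
CO: 12.70 ∈ [6.34, 13.13] ↔ index [51, 100].
51 + (12.70−6.34)·(100−51)/(13.13−6.34) = 51 + 6.36·49/6.79 ≈ 96.90, so AQI = 97.
O₃: 0.04504 ∈ [0.01568, 0.04624] ↔ index [51, 100].
51 + (0.04504−0.01568)·(100−51)/(0.04624−0.01568) = 51 + 0.02936·49/0.03056 ≈ 98.08, so AQI = 98.
Sub-indices: PM2.5→111, SO₂→62, PM10→88, NO₂→249, CO→97, O₃→98. Overall AQI = max = 249; dominant pollutant is NO₂.
AQI 249: Very Unhealthy.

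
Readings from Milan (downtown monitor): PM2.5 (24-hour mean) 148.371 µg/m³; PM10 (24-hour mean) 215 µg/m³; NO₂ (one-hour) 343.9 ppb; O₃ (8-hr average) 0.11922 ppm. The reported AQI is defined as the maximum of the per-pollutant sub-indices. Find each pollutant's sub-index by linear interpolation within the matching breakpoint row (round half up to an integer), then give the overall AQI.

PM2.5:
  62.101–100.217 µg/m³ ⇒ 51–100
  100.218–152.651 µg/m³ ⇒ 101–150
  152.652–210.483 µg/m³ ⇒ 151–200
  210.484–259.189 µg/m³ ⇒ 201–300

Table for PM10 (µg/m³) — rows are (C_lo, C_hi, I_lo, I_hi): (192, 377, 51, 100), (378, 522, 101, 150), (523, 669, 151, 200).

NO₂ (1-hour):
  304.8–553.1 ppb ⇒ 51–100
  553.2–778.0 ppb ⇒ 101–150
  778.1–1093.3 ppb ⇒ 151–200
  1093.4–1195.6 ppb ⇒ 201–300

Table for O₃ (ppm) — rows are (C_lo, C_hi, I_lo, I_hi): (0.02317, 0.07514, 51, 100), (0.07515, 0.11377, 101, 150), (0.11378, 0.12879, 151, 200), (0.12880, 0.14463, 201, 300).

169

PM2.5: row 100.218–152.651 (AQI 101–150). (150−101)·(148.371−100.218)/(152.651−100.218) + 101 = 49·48.153/52.433 + 101 ≈ 146.00 → 146.
PM10: 215 ∈ [192, 377] ↔ index [51, 100].
51 + (215−192)·(100−51)/(377−192) = 51 + 23·49/185 ≈ 57.09, so AQI = 57.
NO₂: 343.9 lies in 304.8–553.1, so I_lo=51, I_hi=100, C_lo=304.8, C_hi=553.1.
(100−51)/(553.1−304.8) × (343.9−304.8) + 51 = 49/248.3 × 39.1 + 51 ≈ 58.72 → 59.
O₃ 0.11922: bracket 0.11378–0.12879 → index 151–200; slope 49/0.01501, offset 0.00544.
AQI = 151 + 49/0.01501·0.00544 ≈ 168.76 ⇒ 169.
Sub-indices: PM2.5→146, PM10→57, NO₂→59, O₃→169. Overall AQI = max = 169; dominant pollutant is O₃.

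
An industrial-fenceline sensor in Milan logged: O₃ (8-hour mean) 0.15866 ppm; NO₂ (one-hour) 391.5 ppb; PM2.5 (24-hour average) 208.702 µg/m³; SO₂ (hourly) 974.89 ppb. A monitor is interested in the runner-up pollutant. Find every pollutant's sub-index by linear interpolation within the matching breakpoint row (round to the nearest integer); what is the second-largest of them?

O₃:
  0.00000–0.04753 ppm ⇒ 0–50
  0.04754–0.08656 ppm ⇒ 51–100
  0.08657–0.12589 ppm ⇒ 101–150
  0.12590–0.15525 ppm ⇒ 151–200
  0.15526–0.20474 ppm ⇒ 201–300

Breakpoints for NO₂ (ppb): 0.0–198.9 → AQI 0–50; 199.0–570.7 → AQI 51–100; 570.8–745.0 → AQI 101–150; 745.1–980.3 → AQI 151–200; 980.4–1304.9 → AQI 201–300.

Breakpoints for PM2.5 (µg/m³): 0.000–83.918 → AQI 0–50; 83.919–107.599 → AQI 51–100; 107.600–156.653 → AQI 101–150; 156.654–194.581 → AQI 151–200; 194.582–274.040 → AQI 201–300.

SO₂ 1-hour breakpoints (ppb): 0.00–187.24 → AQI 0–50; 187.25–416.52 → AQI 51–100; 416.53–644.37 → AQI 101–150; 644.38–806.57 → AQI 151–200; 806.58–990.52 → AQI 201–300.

219

O₃: 0.15866 ∈ [0.15526, 0.20474] ↔ index [201, 300].
201 + (0.15866−0.15526)·(300−201)/(0.20474−0.15526) = 201 + 0.00340·99/0.04948 ≈ 207.80, so AQI = 208.
NO₂: row 199.0–570.7 (AQI 51–100). (100−51)·(391.5−199.0)/(570.7−199.0) + 51 = 49·192.5/371.7 + 51 ≈ 76.38 → 76.
PM2.5: 208.702 lies in 194.582–274.040, so I_lo=201, I_hi=300, C_lo=194.582, C_hi=274.040.
(300−201)/(274.040−194.582) × (208.702−194.582) + 201 = 99/79.458 × 14.120 + 201 ≈ 218.59 → 219.
SO₂: 974.89 lies in 806.58–990.52, so I_lo=201, I_hi=300, C_lo=806.58, C_hi=990.52.
(300−201)/(990.52−806.58) × (974.89−806.58) + 201 = 99/183.94 × 168.31 + 201 ≈ 291.59 → 292.
Sub-indices: O₃→208, NO₂→76, PM2.5→219, SO₂→292. Ranked high→low: 292, 219, 208, 76. Second-highest sub-index = 219.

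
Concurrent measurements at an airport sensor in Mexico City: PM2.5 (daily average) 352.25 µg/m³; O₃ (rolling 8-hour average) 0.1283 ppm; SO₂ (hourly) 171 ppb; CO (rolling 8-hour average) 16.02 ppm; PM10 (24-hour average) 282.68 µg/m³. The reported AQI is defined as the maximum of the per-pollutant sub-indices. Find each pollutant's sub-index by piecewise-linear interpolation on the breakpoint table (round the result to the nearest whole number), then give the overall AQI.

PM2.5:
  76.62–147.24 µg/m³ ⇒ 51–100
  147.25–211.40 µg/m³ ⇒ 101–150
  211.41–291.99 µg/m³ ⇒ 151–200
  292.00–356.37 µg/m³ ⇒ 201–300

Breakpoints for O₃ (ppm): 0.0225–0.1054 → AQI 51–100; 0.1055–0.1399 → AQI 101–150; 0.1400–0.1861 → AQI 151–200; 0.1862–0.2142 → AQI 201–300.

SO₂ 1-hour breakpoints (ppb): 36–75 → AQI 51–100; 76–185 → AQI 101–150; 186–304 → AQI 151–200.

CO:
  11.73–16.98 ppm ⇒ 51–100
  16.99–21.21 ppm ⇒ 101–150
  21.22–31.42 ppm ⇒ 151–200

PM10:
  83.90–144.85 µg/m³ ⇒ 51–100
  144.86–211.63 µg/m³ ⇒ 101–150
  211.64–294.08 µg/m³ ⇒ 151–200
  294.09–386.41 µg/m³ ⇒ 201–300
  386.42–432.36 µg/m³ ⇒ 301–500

294

PM2.5 352.25: bracket 292.00–356.37 → index 201–300; slope 99/64.37, offset 60.25.
AQI = 201 + 99/64.37·60.25 ≈ 293.66 ⇒ 294.
O₃: row 0.1055–0.1399 (AQI 101–150). (150−101)·(0.1283−0.1055)/(0.1399−0.1055) + 101 = 49·0.0228/0.0344 + 101 ≈ 133.48 → 133.
SO₂ 171: bracket 76–185 → index 101–150; slope 49/109, offset 95.
AQI = 101 + 49/109·95 ≈ 143.71 ⇒ 144.
CO: 16.02 lies in 11.73–16.98, so I_lo=51, I_hi=100, C_lo=11.73, C_hi=16.98.
(100−51)/(16.98−11.73) × (16.02−11.73) + 51 = 49/5.25 × 4.29 + 51 ≈ 91.04 → 91.
PM10: 282.68 lies in 211.64–294.08, so I_lo=151, I_hi=200, C_lo=211.64, C_hi=294.08.
(200−151)/(294.08−211.64) × (282.68−211.64) + 151 = 49/82.44 × 71.04 + 151 ≈ 193.22 → 193.
Sub-indices: PM2.5→294, O₃→133, SO₂→144, CO→91, PM10→193. Overall AQI = max = 294; dominant pollutant is PM2.5.
AQI 294: Very Unhealthy.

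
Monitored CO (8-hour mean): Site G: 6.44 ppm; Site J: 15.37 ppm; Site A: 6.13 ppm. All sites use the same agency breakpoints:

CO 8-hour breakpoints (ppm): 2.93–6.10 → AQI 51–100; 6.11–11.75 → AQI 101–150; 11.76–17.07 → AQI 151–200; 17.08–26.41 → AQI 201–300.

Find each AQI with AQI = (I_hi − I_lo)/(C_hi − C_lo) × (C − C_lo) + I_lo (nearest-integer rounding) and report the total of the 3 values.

Site G: row 6.11–11.75 (AQI 101–150). (150−101)·(6.44−6.11)/(11.75−6.11) + 101 = 49·0.33/5.64 + 101 ≈ 103.87 → 104.
Site J: row 11.76–17.07 (AQI 151–200). (200−151)·(15.37−11.76)/(17.07−11.76) + 151 = 49·3.61/5.31 + 151 ≈ 184.31 → 184.
Site A 6.13: bracket 6.11–11.75 → index 101–150; slope 49/5.64, offset 0.02.
AQI = 101 + 49/5.64·0.02 ≈ 101.17 ⇒ 101.
AQIs: Site G=104, Site J=184, Site A=101. Sum = 104 + 184 + 101 = 389.

389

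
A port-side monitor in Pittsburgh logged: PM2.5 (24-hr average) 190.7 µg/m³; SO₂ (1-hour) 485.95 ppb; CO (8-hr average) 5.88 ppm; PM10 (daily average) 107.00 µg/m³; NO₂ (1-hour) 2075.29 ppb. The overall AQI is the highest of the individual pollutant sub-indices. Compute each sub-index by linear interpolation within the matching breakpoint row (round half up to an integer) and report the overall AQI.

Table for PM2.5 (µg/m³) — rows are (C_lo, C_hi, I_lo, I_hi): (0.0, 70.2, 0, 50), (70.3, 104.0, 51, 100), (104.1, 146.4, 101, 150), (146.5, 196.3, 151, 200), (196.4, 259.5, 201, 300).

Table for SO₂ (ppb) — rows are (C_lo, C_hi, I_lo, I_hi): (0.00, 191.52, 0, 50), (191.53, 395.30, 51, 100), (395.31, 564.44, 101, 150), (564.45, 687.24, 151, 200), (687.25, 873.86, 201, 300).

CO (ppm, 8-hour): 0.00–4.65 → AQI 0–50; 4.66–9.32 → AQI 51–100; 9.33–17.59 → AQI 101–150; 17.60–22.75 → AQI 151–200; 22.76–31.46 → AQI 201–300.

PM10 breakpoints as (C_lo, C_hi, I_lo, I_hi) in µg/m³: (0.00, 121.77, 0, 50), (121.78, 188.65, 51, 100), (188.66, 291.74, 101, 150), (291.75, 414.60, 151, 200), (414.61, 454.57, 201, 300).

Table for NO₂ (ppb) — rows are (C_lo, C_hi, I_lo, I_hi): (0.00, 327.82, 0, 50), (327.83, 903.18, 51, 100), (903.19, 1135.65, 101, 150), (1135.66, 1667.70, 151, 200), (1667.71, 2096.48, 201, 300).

PM2.5 190.7: bracket 146.5–196.3 → index 151–200; slope 49/49.8, offset 44.2.
AQI = 151 + 49/49.8·44.2 ≈ 194.49 ⇒ 194.
SO₂: 485.95 ∈ [395.31, 564.44] ↔ index [101, 150].
101 + (485.95−395.31)·(150−101)/(564.44−395.31) = 101 + 90.64·49/169.13 ≈ 127.26, so AQI = 127.
CO: 5.88 lies in 4.66–9.32, so I_lo=51, I_hi=100, C_lo=4.66, C_hi=9.32.
(100−51)/(9.32−4.66) × (5.88−4.66) + 51 = 49/4.66 × 1.22 + 51 ≈ 63.83 → 64.
PM10 107.00: bracket 0.00–121.77 → index 0–50; slope 50/121.77, offset 107.00.
AQI = 0 + 50/121.77·107.00 ≈ 43.94 ⇒ 44.
NO₂: row 1667.71–2096.48 (AQI 201–300). (300−201)·(2075.29−1667.71)/(2096.48−1667.71) + 201 = 99·407.58/428.77 + 201 ≈ 295.11 → 295.
Sub-indices: PM2.5→194, SO₂→127, CO→64, PM10→44, NO₂→295. Overall AQI = max = 295; dominant pollutant is NO₂.
AQI 295: Very Unhealthy.

295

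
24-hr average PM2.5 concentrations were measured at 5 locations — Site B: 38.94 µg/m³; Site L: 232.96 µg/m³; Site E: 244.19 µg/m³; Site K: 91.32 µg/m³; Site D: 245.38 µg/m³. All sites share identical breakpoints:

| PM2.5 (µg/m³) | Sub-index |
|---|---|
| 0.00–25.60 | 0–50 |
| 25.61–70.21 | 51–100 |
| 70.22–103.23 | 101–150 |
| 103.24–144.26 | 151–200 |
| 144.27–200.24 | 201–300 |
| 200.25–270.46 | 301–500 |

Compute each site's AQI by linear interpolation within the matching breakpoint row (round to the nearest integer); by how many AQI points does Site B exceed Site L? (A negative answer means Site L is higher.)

-328

Site B: 38.94 ∈ [25.61, 70.21] ↔ index [51, 100].
51 + (38.94−25.61)·(100−51)/(70.21−25.61) = 51 + 13.33·49/44.60 ≈ 65.65, so AQI = 66.
Site L 232.96: bracket 200.25–270.46 → index 301–500; slope 199/70.21, offset 32.71.
AQI = 301 + 199/70.21·32.71 ≈ 393.71 ⇒ 394.
Site E: 244.19 lies in 200.25–270.46, so I_lo=301, I_hi=500, C_lo=200.25, C_hi=270.46.
(500−301)/(270.46−200.25) × (244.19−200.25) + 301 = 199/70.21 × 43.94 + 301 ≈ 425.54 → 426.
Site K: 91.32 lies in 70.22–103.23, so I_lo=101, I_hi=150, C_lo=70.22, C_hi=103.23.
(150−101)/(103.23−70.22) × (91.32−70.22) + 101 = 49/33.01 × 21.10 + 101 ≈ 132.32 → 132.
Site D: row 200.25–270.46 (AQI 301–500). (500−301)·(245.38−200.25)/(270.46−200.25) + 301 = 199·45.13/70.21 + 301 ≈ 428.91 → 429.
AQIs: Site B=66, Site L=394, Site E=426, Site K=132, Site D=429. Site B (66) − Site L (394) = -328.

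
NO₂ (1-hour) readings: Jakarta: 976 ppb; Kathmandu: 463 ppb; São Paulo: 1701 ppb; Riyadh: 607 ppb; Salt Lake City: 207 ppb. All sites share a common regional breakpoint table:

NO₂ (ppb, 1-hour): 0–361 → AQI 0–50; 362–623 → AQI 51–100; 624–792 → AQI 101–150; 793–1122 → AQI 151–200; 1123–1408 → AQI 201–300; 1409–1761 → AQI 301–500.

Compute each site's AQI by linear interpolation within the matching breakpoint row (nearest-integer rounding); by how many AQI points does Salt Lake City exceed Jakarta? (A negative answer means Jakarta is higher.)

-149

Jakarta: 976 lies in 793–1122, so I_lo=151, I_hi=200, C_lo=793, C_hi=1122.
(200−151)/(1122−793) × (976−793) + 151 = 49/329 × 183 + 151 ≈ 178.26 → 178.
Kathmandu: row 362–623 (AQI 51–100). (100−51)·(463−362)/(623−362) + 51 = 49·101/261 + 51 ≈ 69.96 → 70.
São Paulo: 1701 ∈ [1409, 1761] ↔ index [301, 500].
301 + (1701−1409)·(500−301)/(1761−1409) = 301 + 292·199/352 ≈ 466.08, so AQI = 466.
Riyadh: 607 lies in 362–623, so I_lo=51, I_hi=100, C_lo=362, C_hi=623.
(100−51)/(623−362) × (607−362) + 51 = 49/261 × 245 + 51 ≈ 97.00 → 97.
Salt Lake City: 207 ∈ [0, 361] ↔ index [0, 50].
0 + (207−0)·(50−0)/(361−0) = 0 + 207·50/361 ≈ 28.67, so AQI = 29.
AQIs: Jakarta=178, Kathmandu=70, São Paulo=466, Riyadh=97, Salt Lake City=29. Salt Lake City (29) − Jakarta (178) = -149.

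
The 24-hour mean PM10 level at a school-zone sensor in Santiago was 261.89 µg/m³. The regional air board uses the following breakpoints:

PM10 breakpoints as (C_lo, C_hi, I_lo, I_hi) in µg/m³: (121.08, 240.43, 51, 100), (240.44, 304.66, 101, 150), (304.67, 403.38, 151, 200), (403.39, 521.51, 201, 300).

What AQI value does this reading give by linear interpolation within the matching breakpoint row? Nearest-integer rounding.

117

PM10: row 240.44–304.66 (AQI 101–150). (150−101)·(261.89−240.44)/(304.66−240.44) + 101 = 49·21.45/64.22 + 101 ≈ 117.37 → 117.
AQI 117 falls in the Unhealthy for Sensitive Groups category.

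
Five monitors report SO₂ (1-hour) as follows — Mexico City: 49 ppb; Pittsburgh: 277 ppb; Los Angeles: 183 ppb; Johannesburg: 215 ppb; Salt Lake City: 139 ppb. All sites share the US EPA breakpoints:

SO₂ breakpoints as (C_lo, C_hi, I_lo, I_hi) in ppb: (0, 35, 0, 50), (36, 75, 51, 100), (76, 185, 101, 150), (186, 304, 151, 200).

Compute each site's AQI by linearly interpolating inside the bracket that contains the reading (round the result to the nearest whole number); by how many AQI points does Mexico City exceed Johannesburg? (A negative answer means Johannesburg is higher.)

Mexico City: 49 ∈ [36, 75] ↔ index [51, 100].
51 + (49−36)·(100−51)/(75−36) = 51 + 13·49/39 ≈ 67.33, so AQI = 67.
Pittsburgh: row 186–304 (AQI 151–200). (200−151)·(277−186)/(304−186) + 151 = 49·91/118 + 151 ≈ 188.79 → 189.
Los Angeles: 183 lies in 76–185, so I_lo=101, I_hi=150, C_lo=76, C_hi=185.
(150−101)/(185−76) × (183−76) + 101 = 49/109 × 107 + 101 ≈ 149.10 → 149.
Johannesburg: 215 lies in 186–304, so I_lo=151, I_hi=200, C_lo=186, C_hi=304.
(200−151)/(304−186) × (215−186) + 151 = 49/118 × 29 + 151 ≈ 163.04 → 163.
Salt Lake City: 139 lies in 76–185, so I_lo=101, I_hi=150, C_lo=76, C_hi=185.
(150−101)/(185−76) × (139−76) + 101 = 49/109 × 63 + 101 ≈ 129.32 → 129.
AQIs: Mexico City=67, Pittsburgh=189, Los Angeles=149, Johannesburg=163, Salt Lake City=129. Mexico City (67) − Johannesburg (163) = -96.

-96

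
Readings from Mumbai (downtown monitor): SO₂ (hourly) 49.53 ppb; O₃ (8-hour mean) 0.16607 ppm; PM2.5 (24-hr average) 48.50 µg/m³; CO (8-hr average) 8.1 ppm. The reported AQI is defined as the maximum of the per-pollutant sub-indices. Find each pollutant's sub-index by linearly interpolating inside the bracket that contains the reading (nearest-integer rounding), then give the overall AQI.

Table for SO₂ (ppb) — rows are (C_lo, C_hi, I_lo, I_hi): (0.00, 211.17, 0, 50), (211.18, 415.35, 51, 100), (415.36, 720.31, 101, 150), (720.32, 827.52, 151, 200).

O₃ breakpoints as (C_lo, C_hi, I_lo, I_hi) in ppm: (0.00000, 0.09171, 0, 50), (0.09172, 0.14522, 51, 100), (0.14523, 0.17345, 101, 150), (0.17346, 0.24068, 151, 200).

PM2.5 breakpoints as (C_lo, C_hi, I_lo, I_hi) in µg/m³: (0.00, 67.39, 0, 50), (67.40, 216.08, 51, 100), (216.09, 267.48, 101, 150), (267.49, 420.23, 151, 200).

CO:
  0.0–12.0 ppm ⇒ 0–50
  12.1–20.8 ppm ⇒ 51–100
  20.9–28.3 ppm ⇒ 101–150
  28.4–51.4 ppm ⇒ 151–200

SO₂: 49.53 lies in 0.00–211.17, so I_lo=0, I_hi=50, C_lo=0.00, C_hi=211.17.
(50−0)/(211.17−0.00) × (49.53−0.00) + 0 = 50/211.17 × 49.53 + 0 ≈ 11.73 → 12.
O₃: 0.16607 ∈ [0.14523, 0.17345] ↔ index [101, 150].
101 + (0.16607−0.14523)·(150−101)/(0.17345−0.14523) = 101 + 0.02084·49/0.02822 ≈ 137.19, so AQI = 137.
PM2.5 48.50: bracket 0.00–67.39 → index 0–50; slope 50/67.39, offset 48.50.
AQI = 0 + 50/67.39·48.50 ≈ 35.98 ⇒ 36.
CO: 8.1 ∈ [0.0, 12.0] ↔ index [0, 50].
0 + (8.1−0.0)·(50−0)/(12.0−0.0) = 0 + 8.1·50/12.0 ≈ 33.75, so AQI = 34.
Sub-indices: SO₂→12, O₃→137, PM2.5→36, CO→34. Overall AQI = max = 137; dominant pollutant is O₃.
AQI 137: Unhealthy for Sensitive Groups.

137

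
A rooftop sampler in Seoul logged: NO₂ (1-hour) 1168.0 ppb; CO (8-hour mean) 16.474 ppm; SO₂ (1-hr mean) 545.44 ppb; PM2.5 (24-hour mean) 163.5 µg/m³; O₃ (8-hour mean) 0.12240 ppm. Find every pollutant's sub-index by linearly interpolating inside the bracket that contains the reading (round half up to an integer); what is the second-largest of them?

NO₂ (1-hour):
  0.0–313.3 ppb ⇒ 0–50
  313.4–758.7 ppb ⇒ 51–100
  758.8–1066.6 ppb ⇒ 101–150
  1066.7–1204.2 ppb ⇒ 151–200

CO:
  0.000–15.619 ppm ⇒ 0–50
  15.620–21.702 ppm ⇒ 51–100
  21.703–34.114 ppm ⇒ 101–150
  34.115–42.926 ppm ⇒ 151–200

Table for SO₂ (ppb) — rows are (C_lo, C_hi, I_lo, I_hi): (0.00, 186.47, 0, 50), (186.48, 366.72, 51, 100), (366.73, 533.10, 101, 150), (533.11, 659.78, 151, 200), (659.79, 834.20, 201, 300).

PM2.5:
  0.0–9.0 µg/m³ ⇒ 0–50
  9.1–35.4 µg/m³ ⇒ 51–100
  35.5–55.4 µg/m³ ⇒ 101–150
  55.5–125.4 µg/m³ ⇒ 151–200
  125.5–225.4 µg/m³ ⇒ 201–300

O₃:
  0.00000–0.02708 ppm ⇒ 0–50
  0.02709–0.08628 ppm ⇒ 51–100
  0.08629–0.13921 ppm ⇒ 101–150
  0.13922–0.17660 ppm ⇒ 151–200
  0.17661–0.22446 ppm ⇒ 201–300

187

NO₂: 1168.0 lies in 1066.7–1204.2, so I_lo=151, I_hi=200, C_lo=1066.7, C_hi=1204.2.
(200−151)/(1204.2−1066.7) × (1168.0−1066.7) + 151 = 49/137.5 × 101.3 + 151 ≈ 187.10 → 187.
CO: 16.474 ∈ [15.620, 21.702] ↔ index [51, 100].
51 + (16.474−15.620)·(100−51)/(21.702−15.620) = 51 + 0.854·49/6.082 ≈ 57.88, so AQI = 58.
SO₂: 545.44 ∈ [533.11, 659.78] ↔ index [151, 200].
151 + (545.44−533.11)·(200−151)/(659.78−533.11) = 151 + 12.33·49/126.67 ≈ 155.77, so AQI = 156.
PM2.5: 163.5 ∈ [125.5, 225.4] ↔ index [201, 300].
201 + (163.5−125.5)·(300−201)/(225.4−125.5) = 201 + 38.0·99/99.9 ≈ 238.66, so AQI = 239.
O₃ 0.12240: bracket 0.08629–0.13921 → index 101–150; slope 49/0.05292, offset 0.03611.
AQI = 101 + 49/0.05292·0.03611 ≈ 134.44 ⇒ 134.
Sub-indices: NO₂→187, CO→58, SO₂→156, PM2.5→239, O₃→134. Ranked high→low: 239, 187, 156, 134, 58. Second-highest sub-index = 187.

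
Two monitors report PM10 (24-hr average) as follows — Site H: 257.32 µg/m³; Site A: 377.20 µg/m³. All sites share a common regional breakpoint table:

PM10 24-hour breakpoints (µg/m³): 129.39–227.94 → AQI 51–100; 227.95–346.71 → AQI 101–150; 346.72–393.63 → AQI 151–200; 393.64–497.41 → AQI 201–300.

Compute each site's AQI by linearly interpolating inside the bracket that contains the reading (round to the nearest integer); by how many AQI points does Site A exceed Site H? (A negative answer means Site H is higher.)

Site H: row 227.95–346.71 (AQI 101–150). (150−101)·(257.32−227.95)/(346.71−227.95) + 101 = 49·29.37/118.76 + 101 ≈ 113.12 → 113.
Site A: 377.20 ∈ [346.72, 393.63] ↔ index [151, 200].
151 + (377.20−346.72)·(200−151)/(393.63−346.72) = 151 + 30.48·49/46.91 ≈ 182.84, so AQI = 183.
AQIs: Site H=113, Site A=183. Site A (183) − Site H (113) = 70.

70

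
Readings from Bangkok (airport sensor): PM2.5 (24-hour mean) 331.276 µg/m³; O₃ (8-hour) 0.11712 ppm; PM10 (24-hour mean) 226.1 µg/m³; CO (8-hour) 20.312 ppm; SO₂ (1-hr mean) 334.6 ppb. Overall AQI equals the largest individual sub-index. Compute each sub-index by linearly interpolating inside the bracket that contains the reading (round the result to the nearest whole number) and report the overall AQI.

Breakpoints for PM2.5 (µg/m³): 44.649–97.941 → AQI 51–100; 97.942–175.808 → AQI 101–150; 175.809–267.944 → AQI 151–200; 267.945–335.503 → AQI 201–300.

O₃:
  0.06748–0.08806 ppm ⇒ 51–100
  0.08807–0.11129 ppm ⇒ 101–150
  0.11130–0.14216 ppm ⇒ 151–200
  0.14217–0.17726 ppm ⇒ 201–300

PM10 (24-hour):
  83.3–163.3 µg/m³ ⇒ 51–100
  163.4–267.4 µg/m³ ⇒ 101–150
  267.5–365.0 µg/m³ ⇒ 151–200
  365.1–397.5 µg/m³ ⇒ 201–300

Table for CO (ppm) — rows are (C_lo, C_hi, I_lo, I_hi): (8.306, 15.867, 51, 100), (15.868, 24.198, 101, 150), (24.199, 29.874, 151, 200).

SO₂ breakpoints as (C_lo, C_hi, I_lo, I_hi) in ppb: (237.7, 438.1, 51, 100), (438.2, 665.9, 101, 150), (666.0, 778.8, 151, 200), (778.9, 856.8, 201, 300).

294

PM2.5: row 267.945–335.503 (AQI 201–300). (300−201)·(331.276−267.945)/(335.503−267.945) + 201 = 99·63.331/67.558 + 201 ≈ 293.81 → 294.
O₃: row 0.11130–0.14216 (AQI 151–200). (200−151)·(0.11712−0.11130)/(0.14216−0.11130) + 151 = 49·0.00582/0.03086 + 151 ≈ 160.24 → 160.
PM10: row 163.4–267.4 (AQI 101–150). (150−101)·(226.1−163.4)/(267.4−163.4) + 101 = 49·62.7/104.0 + 101 ≈ 130.54 → 131.
CO: row 15.868–24.198 (AQI 101–150). (150−101)·(20.312−15.868)/(24.198−15.868) + 101 = 49·4.444/8.330 + 101 ≈ 127.14 → 127.
SO₂: 334.6 lies in 237.7–438.1, so I_lo=51, I_hi=100, C_lo=237.7, C_hi=438.1.
(100−51)/(438.1−237.7) × (334.6−237.7) + 51 = 49/200.4 × 96.9 + 51 ≈ 74.69 → 75.
Sub-indices: PM2.5→294, O₃→160, PM10→131, CO→127, SO₂→75. Overall AQI = max = 294; dominant pollutant is PM2.5.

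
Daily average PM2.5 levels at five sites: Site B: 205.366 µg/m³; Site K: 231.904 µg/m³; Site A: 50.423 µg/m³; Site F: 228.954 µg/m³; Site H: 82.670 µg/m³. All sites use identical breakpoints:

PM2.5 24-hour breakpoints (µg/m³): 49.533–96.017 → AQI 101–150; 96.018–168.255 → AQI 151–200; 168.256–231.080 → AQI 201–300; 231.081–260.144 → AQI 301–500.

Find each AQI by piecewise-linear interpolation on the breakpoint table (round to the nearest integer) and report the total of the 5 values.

1101

Site B: row 168.256–231.080 (AQI 201–300). (300−201)·(205.366−168.256)/(231.080−168.256) + 201 = 99·37.110/62.824 + 201 ≈ 259.48 → 259.
Site K: row 231.081–260.144 (AQI 301–500). (500−301)·(231.904−231.081)/(260.144−231.081) + 301 = 199·0.823/29.063 + 301 ≈ 306.64 → 307.
Site A 50.423: bracket 49.533–96.017 → index 101–150; slope 49/46.484, offset 0.890.
AQI = 101 + 49/46.484·0.890 ≈ 101.94 ⇒ 102.
Site F: 228.954 ∈ [168.256, 231.080] ↔ index [201, 300].
201 + (228.954−168.256)·(300−201)/(231.080−168.256) = 201 + 60.698·99/62.824 ≈ 296.65, so AQI = 297.
Site H: row 49.533–96.017 (AQI 101–150). (150−101)·(82.670−49.533)/(96.017−49.533) + 101 = 49·33.137/46.484 + 101 ≈ 135.93 → 136.
AQIs: Site B=259, Site K=307, Site A=102, Site F=297, Site H=136. Sum = 259 + 307 + 102 + 297 + 136 = 1101.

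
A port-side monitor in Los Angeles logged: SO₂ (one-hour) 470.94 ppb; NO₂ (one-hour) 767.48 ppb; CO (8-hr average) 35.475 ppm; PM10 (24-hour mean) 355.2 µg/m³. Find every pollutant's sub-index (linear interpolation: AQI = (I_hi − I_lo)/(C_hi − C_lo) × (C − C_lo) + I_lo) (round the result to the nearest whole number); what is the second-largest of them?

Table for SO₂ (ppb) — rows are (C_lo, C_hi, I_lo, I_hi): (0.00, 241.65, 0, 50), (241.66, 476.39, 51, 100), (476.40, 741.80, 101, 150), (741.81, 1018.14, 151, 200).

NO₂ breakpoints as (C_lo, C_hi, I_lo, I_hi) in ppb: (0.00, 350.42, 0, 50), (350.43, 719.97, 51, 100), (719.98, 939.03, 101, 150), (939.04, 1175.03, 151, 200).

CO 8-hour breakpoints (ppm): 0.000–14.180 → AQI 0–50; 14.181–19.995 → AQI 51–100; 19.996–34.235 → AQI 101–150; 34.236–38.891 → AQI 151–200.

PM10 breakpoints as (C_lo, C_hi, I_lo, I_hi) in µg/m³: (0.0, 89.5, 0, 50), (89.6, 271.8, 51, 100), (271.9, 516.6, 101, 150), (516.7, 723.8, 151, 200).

SO₂: 470.94 lies in 241.66–476.39, so I_lo=51, I_hi=100, C_lo=241.66, C_hi=476.39.
(100−51)/(476.39−241.66) × (470.94−241.66) + 51 = 49/234.73 × 229.28 + 51 ≈ 98.86 → 99.
NO₂: 767.48 ∈ [719.98, 939.03] ↔ index [101, 150].
101 + (767.48−719.98)·(150−101)/(939.03−719.98) = 101 + 47.50·49/219.05 ≈ 111.63, so AQI = 112.
CO: row 34.236–38.891 (AQI 151–200). (200−151)·(35.475−34.236)/(38.891−34.236) + 151 = 49·1.239/4.655 + 151 ≈ 164.04 → 164.
PM10: 355.2 lies in 271.9–516.6, so I_lo=101, I_hi=150, C_lo=271.9, C_hi=516.6.
(150−101)/(516.6−271.9) × (355.2−271.9) + 101 = 49/244.7 × 83.3 + 101 ≈ 117.68 → 118.
Sub-indices: SO₂→99, NO₂→112, CO→164, PM10→118. Ranked high→low: 164, 118, 112, 99. Second-highest sub-index = 118.

118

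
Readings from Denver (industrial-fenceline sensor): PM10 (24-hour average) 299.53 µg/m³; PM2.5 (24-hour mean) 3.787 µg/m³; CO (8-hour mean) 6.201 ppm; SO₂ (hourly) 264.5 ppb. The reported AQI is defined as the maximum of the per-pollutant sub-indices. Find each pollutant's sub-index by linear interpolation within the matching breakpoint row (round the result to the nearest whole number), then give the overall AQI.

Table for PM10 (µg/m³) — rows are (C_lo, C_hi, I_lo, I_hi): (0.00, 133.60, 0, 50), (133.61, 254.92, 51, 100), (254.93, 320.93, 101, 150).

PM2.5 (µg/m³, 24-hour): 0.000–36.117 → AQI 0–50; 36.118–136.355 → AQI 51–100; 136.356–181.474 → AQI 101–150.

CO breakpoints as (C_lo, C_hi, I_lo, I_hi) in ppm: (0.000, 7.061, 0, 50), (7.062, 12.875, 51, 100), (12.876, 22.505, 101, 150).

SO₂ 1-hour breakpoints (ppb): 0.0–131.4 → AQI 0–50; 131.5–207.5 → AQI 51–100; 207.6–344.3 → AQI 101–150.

PM10 299.53: bracket 254.93–320.93 → index 101–150; slope 49/66.00, offset 44.60.
AQI = 101 + 49/66.00·44.60 ≈ 134.11 ⇒ 134.
PM2.5: 3.787 ∈ [0.000, 36.117] ↔ index [0, 50].
0 + (3.787−0.000)·(50−0)/(36.117−0.000) = 0 + 3.787·50/36.117 ≈ 5.24, so AQI = 5.
CO: 6.201 lies in 0.000–7.061, so I_lo=0, I_hi=50, C_lo=0.000, C_hi=7.061.
(50−0)/(7.061−0.000) × (6.201−0.000) + 0 = 50/7.061 × 6.201 + 0 ≈ 43.91 → 44.
SO₂: row 207.6–344.3 (AQI 101–150). (150−101)·(264.5−207.6)/(344.3−207.6) + 101 = 49·56.9/136.7 + 101 ≈ 121.40 → 121.
Sub-indices: PM10→134, PM2.5→5, CO→44, SO₂→121. Overall AQI = max = 134; dominant pollutant is PM10.

134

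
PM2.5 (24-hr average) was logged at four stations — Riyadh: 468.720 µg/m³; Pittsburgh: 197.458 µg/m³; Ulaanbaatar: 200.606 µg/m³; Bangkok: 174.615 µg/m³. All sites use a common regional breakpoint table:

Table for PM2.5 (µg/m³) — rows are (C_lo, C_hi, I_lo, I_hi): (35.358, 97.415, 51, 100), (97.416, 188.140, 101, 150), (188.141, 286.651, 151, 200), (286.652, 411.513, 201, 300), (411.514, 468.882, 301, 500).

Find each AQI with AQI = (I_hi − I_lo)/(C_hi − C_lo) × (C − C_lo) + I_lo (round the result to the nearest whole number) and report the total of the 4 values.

955

Riyadh 468.720: bracket 411.514–468.882 → index 301–500; slope 199/57.368, offset 57.206.
AQI = 301 + 199/57.368·57.206 ≈ 499.44 ⇒ 499.
Pittsburgh: 197.458 ∈ [188.141, 286.651] ↔ index [151, 200].
151 + (197.458−188.141)·(200−151)/(286.651−188.141) = 151 + 9.317·49/98.510 ≈ 155.63, so AQI = 156.
Ulaanbaatar 200.606: bracket 188.141–286.651 → index 151–200; slope 49/98.510, offset 12.465.
AQI = 151 + 49/98.510·12.465 ≈ 157.20 ⇒ 157.
Bangkok: row 97.416–188.140 (AQI 101–150). (150−101)·(174.615−97.416)/(188.140−97.416) + 101 = 49·77.199/90.724 + 101 ≈ 142.70 → 143.
AQIs: Riyadh=499, Pittsburgh=156, Ulaanbaatar=157, Bangkok=143. Sum = 499 + 156 + 157 + 143 = 955.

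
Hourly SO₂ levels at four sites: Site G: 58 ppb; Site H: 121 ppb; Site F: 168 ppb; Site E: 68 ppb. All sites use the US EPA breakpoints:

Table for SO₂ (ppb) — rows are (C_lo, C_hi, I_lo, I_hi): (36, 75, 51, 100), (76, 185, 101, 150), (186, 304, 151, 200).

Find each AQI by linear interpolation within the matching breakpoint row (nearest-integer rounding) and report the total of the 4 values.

433

Site G: 58 lies in 36–75, so I_lo=51, I_hi=100, C_lo=36, C_hi=75.
(100−51)/(75−36) × (58−36) + 51 = 49/39 × 22 + 51 ≈ 78.64 → 79.
Site H: row 76–185 (AQI 101–150). (150−101)·(121−76)/(185−76) + 101 = 49·45/109 + 101 ≈ 121.23 → 121.
Site F: 168 ∈ [76, 185] ↔ index [101, 150].
101 + (168−76)·(150−101)/(185−76) = 101 + 92·49/109 ≈ 142.36, so AQI = 142.
Site E: 68 ∈ [36, 75] ↔ index [51, 100].
51 + (68−36)·(100−51)/(75−36) = 51 + 32·49/39 ≈ 91.21, so AQI = 91.
AQIs: Site G=79, Site H=121, Site F=142, Site E=91. Sum = 79 + 121 + 142 + 91 = 433.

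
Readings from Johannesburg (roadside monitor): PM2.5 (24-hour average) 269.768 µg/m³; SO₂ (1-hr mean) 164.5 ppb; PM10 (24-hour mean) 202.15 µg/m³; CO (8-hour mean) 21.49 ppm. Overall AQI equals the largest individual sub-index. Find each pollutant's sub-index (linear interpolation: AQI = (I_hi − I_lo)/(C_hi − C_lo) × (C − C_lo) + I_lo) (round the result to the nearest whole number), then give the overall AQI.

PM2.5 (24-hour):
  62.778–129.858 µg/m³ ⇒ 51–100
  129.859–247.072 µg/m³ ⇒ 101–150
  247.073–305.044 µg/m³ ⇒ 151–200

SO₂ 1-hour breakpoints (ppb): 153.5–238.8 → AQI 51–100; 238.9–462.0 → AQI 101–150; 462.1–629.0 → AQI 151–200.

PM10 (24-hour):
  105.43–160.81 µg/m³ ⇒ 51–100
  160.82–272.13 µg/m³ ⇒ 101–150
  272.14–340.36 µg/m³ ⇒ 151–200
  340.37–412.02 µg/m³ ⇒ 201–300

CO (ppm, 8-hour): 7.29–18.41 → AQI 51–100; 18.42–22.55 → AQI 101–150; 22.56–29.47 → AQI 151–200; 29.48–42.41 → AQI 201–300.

170

PM2.5 269.768: bracket 247.073–305.044 → index 151–200; slope 49/57.971, offset 22.695.
AQI = 151 + 49/57.971·22.695 ≈ 170.18 ⇒ 170.
SO₂: 164.5 ∈ [153.5, 238.8] ↔ index [51, 100].
51 + (164.5−153.5)·(100−51)/(238.8−153.5) = 51 + 11.0·49/85.3 ≈ 57.32, so AQI = 57.
PM10: 202.15 lies in 160.82–272.13, so I_lo=101, I_hi=150, C_lo=160.82, C_hi=272.13.
(150−101)/(272.13−160.82) × (202.15−160.82) + 101 = 49/111.31 × 41.33 + 101 ≈ 119.19 → 119.
CO: 21.49 ∈ [18.42, 22.55] ↔ index [101, 150].
101 + (21.49−18.42)·(150−101)/(22.55−18.42) = 101 + 3.07·49/4.13 ≈ 137.42, so AQI = 137.
Sub-indices: PM2.5→170, SO₂→57, PM10→119, CO→137. Overall AQI = max = 170; dominant pollutant is PM2.5.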